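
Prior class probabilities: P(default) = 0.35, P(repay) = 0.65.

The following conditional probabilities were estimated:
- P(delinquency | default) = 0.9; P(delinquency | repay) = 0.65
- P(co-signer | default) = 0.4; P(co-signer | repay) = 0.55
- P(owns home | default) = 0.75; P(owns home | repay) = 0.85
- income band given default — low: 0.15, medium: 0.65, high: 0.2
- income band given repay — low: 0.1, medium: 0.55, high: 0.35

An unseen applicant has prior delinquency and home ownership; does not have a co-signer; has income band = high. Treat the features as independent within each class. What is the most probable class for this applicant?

default: 0.35 × 0.9 × (1−0.4) × 0.75 × 0.2 = 0.02835
repay: 0.65 × 0.65 × (1−0.55) × 0.85 × 0.35 = 0.0565621875
Highest score → repay.

repay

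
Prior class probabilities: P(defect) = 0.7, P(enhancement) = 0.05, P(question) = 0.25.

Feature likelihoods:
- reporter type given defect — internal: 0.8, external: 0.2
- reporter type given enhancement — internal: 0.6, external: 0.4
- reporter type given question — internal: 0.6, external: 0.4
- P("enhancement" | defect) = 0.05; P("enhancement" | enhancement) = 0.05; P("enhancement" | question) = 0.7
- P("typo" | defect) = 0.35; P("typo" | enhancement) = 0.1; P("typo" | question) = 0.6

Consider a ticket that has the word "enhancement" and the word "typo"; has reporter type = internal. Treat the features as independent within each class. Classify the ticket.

question

defect: 0.7 × 0.8 × 0.05 × 0.35 = 0.0098
enhancement: 0.05 × 0.6 × 0.05 × 0.1 = 0.00015
question: 0.25 × 0.6 × 0.7 × 0.6 = 0.063
Highest score → question.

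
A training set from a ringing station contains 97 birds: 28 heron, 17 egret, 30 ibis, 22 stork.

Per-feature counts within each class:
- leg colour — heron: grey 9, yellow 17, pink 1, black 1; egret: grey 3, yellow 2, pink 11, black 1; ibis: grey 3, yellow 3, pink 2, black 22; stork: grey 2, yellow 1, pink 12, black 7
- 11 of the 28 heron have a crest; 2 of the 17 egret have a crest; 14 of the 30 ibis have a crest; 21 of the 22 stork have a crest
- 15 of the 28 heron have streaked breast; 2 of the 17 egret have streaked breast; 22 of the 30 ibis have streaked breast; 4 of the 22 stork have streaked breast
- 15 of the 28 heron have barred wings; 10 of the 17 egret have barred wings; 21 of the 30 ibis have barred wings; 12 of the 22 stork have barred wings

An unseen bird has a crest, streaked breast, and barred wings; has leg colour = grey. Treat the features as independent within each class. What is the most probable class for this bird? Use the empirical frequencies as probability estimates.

heron: (28/97) × (9/28) × (11/28) × (15/28) × (15/28) ≈ 0.010461
egret: (17/97) × (3/17) × (2/17) × (2/17) × (10/17) ≈ 0.000251804
ibis: (30/97) × (3/30) × (14/30) × (22/30) × (21/30) ≈ 0.00740893
stork: (22/97) × (2/22) × (21/22) × (4/22) × (12/22) ≈ 0.00195187
Highest score → heron.

heron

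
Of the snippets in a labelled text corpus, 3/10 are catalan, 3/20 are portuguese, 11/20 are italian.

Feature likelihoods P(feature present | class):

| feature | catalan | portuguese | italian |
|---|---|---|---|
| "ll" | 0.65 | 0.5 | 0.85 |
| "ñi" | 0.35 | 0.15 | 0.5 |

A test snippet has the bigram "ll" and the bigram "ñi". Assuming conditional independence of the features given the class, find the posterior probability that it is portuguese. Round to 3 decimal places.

catalan: 0.3 × 0.65 × 0.35 = 0.06825
portuguese: 0.15 × 0.5 × 0.15 = 0.01125
italian: 0.55 × 0.85 × 0.5 = 0.23375
P(portuguese | x) = 0.01125 / 0.31325 ≈ 0.036

0.036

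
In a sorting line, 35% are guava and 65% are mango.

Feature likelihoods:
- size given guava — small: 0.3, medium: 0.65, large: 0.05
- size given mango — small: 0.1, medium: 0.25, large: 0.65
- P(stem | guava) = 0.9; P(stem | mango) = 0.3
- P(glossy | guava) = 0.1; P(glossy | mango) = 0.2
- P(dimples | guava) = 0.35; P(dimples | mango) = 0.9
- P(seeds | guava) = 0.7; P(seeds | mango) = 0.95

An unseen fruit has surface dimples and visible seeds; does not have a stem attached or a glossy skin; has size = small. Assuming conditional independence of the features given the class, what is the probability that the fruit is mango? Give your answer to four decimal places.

0.9308

guava: 0.35 × 0.3 × (1−0.9) × (1−0.1) × 0.35 × 0.7 = 0.00231525
mango: 0.65 × 0.1 × (1−0.3) × (1−0.2) × 0.9 × 0.95 = 0.031122
P(mango | x) = 0.031122 / 0.03343725 ≈ 0.9308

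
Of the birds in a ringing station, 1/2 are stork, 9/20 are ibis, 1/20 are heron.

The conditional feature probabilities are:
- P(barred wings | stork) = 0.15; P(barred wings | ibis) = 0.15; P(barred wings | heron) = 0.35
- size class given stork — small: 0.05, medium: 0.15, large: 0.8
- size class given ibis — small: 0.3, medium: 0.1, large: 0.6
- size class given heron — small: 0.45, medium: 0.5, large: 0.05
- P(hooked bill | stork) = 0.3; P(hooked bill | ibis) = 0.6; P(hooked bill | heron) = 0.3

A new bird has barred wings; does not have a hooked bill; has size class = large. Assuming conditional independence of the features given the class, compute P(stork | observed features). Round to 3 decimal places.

stork: 0.5 × 0.15 × 0.8 × (1−0.3) = 0.042
ibis: 0.45 × 0.15 × 0.6 × (1−0.6) = 0.0162
heron: 0.05 × 0.35 × 0.05 × (1−0.3) = 0.0006125
P(stork | x) = 0.042 / 0.0588125 ≈ 0.714

0.714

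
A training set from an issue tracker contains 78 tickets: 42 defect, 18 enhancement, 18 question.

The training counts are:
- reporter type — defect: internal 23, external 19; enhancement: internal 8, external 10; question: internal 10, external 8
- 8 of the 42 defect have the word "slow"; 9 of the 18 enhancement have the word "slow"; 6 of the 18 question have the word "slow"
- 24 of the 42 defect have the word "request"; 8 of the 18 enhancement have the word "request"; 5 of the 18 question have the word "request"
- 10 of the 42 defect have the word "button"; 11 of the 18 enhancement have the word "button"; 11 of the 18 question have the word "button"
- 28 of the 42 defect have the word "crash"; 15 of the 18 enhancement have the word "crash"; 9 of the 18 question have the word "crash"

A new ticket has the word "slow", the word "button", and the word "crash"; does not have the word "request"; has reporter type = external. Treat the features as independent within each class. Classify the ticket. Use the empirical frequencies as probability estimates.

enhancement

defect: (42/78) × (19/42) × (8/42) × (18/42) × (10/42) × (28/42) ≈ 0.00315633
enhancement: (18/78) × (10/18) × (9/18) × (10/18) × (11/18) × (15/18) ≈ 0.018136
question: (18/78) × (8/18) × (6/18) × (13/18) × (11/18) × (9/18) ≈ 0.00754458
Highest score → enhancement.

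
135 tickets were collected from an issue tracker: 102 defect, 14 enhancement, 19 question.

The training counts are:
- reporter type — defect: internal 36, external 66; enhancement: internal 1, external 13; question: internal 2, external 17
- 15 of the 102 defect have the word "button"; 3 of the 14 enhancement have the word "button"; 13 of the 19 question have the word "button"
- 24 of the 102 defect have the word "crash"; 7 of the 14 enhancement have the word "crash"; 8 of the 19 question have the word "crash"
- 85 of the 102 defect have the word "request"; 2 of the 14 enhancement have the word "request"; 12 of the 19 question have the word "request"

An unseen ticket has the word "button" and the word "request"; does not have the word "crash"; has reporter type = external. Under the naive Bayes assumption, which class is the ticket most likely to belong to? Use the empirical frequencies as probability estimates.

defect

defect: (102/135) × (66/102) × (15/102) × (78/102) × (85/102) ≈ 0.0458157
enhancement: (14/135) × (13/14) × (3/14) × (7/14) × (2/14) ≈ 0.00147392
question: (19/135) × (17/19) × (13/19) × (11/19) × (12/19) ≈ 0.0315044
Highest score → defect.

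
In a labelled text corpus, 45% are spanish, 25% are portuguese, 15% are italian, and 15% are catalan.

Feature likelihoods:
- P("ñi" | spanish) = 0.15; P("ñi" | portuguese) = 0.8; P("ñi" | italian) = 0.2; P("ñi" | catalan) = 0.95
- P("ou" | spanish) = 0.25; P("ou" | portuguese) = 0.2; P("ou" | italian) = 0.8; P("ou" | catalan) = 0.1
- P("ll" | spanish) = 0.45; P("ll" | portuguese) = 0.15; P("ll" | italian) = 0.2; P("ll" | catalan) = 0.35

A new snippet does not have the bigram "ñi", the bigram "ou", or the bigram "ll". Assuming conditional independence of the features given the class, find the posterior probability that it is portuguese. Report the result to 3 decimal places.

spanish: 0.45 × (1−0.15) × (1−0.25) × (1−0.45) = 0.15778125
portuguese: 0.25 × (1−0.8) × (1−0.2) × (1−0.15) = 0.034
italian: 0.15 × (1−0.2) × (1−0.8) × (1−0.2) = 0.0192
catalan: 0.15 × (1−0.95) × (1−0.1) × (1−0.35) = 0.0043875
P(portuguese | x) = 0.034 / 0.21536875 ≈ 0.158

0.158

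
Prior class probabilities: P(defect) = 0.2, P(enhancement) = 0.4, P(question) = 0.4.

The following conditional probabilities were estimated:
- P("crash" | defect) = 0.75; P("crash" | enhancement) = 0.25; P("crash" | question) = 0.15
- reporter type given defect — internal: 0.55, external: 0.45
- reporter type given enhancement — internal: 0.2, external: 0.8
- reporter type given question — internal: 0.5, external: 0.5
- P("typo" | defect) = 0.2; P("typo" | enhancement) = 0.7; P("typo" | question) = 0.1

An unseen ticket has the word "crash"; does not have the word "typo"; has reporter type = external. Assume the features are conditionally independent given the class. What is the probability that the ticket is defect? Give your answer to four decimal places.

0.5143

defect: 0.2 × 0.75 × 0.45 × (1−0.2) = 0.054
enhancement: 0.4 × 0.25 × 0.8 × (1−0.7) = 0.024
question: 0.4 × 0.15 × 0.5 × (1−0.1) = 0.027
P(defect | x) = 0.054 / 0.105 ≈ 0.5143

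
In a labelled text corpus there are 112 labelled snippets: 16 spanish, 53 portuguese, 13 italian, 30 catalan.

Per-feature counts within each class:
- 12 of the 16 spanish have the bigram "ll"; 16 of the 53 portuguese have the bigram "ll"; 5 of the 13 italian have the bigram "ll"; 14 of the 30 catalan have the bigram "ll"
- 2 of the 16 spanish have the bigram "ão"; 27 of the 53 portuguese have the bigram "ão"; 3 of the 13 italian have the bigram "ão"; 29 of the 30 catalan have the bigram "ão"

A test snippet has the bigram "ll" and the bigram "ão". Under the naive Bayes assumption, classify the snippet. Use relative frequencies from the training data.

catalan

spanish: (16/112) × (12/16) × (2/16) ≈ 0.0133929
portuguese: (53/112) × (16/53) × (27/53) ≈ 0.0727763
italian: (13/112) × (5/13) × (3/13) ≈ 0.0103022
catalan: (30/112) × (14/30) × (29/30) ≈ 0.120833
Highest score → catalan.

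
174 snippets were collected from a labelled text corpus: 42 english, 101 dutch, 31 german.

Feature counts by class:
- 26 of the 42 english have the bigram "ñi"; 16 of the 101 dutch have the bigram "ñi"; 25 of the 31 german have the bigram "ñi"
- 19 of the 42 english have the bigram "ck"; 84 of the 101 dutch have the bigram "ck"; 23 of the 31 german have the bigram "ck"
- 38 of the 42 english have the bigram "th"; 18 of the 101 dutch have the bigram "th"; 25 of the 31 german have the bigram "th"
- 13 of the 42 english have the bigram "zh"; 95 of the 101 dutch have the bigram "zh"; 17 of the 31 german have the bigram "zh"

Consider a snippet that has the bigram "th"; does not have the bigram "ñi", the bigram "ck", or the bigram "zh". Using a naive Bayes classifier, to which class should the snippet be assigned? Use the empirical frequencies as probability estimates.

english: (42/174) × (16/42) × (23/42) × (38/42) × (29/42) ≈ 0.0314581
dutch: (101/174) × (85/101) × (17/101) × (18/101) × (6/101) ≈ 0.000870519
german: (31/174) × (6/31) × (8/31) × (25/31) × (14/31) ≈ 0.00324097
Highest score → english.

english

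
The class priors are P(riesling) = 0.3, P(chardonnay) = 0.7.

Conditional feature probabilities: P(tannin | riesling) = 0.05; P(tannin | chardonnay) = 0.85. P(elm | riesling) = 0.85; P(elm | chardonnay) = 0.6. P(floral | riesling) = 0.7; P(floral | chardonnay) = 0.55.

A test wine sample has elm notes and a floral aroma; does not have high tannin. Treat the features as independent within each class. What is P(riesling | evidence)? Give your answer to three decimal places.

riesling: 0.3 × (1−0.05) × 0.85 × 0.7 = 0.169575
chardonnay: 0.7 × (1−0.85) × 0.6 × 0.55 = 0.03465
P(riesling | x) = 0.169575 / 0.204225 ≈ 0.830

0.830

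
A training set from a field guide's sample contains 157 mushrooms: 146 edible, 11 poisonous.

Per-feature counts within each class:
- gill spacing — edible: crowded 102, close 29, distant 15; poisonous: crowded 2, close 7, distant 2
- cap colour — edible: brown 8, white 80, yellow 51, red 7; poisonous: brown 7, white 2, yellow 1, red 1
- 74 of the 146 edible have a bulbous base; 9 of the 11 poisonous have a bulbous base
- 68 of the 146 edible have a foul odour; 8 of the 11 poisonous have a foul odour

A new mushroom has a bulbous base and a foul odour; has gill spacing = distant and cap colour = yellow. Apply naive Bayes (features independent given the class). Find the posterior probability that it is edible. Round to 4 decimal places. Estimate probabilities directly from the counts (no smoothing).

edible: (146/157) × (15/146) × (51/146) × (74/146) × (68/146) ≈ 0.00787851
poisonous: (11/157) × (2/11) × (1/11) × (9/11) × (8/11) ≈ 0.000689104
P(edible | x) = 0.00787851 / 0.008567614 ≈ 0.9196

0.9196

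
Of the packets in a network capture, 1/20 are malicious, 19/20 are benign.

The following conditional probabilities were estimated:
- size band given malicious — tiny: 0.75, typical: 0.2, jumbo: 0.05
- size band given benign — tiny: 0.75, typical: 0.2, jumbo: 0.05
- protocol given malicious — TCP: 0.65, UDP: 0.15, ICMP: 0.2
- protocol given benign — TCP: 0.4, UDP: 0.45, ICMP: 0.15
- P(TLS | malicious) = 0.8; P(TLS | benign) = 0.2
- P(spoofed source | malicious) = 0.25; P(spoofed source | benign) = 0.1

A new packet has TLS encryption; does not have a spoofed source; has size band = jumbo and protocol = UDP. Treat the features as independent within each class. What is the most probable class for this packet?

malicious: 0.05 × 0.05 × 0.15 × 0.8 × (1−0.25) = 0.000225
benign: 0.95 × 0.05 × 0.45 × 0.2 × (1−0.1) = 0.0038475
Highest score → benign.

benign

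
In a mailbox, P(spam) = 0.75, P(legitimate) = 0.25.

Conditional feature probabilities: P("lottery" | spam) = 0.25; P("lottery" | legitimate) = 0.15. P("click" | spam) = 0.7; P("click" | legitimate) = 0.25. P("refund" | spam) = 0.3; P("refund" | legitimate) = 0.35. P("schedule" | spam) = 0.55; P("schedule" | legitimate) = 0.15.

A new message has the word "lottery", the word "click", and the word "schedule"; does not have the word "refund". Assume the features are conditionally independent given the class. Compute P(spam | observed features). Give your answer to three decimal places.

0.982

spam: 0.75 × 0.25 × 0.7 × (1−0.3) × 0.55 = 0.05053125
legitimate: 0.25 × 0.15 × 0.25 × (1−0.35) × 0.15 = 0.0009140625
P(spam | x) = 0.05053125 / 0.0514453125 ≈ 0.982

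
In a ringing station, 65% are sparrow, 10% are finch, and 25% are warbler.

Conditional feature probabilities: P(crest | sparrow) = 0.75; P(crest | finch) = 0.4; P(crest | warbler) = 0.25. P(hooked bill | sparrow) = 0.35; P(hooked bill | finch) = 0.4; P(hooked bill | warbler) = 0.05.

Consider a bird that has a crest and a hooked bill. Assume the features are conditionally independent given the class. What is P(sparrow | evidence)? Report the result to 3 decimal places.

0.899

sparrow: 0.65 × 0.75 × 0.35 = 0.170625
finch: 0.1 × 0.4 × 0.4 = 0.016
warbler: 0.25 × 0.25 × 0.05 = 0.003125
P(sparrow | x) = 0.170625 / 0.18975 ≈ 0.899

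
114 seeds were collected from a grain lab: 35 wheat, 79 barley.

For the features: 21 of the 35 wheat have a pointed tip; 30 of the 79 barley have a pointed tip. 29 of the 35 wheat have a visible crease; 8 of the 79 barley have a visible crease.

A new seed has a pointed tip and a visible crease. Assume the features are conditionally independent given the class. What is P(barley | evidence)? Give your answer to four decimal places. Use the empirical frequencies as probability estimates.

0.1486

wheat: (35/114) × (21/35) × (29/35) ≈ 0.152632
barley: (79/114) × (30/79) × (8/79) ≈ 0.0266489
P(barley | x) = 0.0266489 / 0.1792809 ≈ 0.1486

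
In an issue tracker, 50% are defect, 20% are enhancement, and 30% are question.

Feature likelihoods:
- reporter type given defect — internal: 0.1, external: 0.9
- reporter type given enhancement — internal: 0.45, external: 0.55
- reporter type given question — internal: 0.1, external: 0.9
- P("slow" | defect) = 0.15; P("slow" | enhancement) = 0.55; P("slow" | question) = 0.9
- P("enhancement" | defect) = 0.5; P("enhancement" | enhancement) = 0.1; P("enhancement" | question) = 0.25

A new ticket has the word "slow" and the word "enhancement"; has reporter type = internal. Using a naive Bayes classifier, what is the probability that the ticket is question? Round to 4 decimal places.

0.4369

defect: 0.5 × 0.1 × 0.15 × 0.5 = 0.00375
enhancement: 0.2 × 0.45 × 0.55 × 0.1 = 0.00495
question: 0.3 × 0.1 × 0.9 × 0.25 = 0.00675
P(question | x) = 0.00675 / 0.01545 ≈ 0.4369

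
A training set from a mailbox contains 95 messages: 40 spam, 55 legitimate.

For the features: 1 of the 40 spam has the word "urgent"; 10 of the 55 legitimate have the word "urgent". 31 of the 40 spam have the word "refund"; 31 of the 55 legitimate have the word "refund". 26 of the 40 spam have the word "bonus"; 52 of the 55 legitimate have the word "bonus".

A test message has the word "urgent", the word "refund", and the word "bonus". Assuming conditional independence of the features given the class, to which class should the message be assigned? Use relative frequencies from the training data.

legitimate

spam: (40/95) × (1/40) × (31/40) × (26/40) ≈ 0.00530263
legitimate: (55/95) × (10/55) × (31/55) × (52/55) ≈ 0.056094
Highest score → legitimate.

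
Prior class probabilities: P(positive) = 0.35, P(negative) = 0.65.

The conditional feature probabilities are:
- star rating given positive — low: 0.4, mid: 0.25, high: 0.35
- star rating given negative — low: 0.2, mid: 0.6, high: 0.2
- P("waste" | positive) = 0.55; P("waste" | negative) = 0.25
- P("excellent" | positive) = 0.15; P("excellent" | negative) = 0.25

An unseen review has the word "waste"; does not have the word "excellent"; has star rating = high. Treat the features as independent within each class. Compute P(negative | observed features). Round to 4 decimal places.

0.2986

positive: 0.35 × 0.35 × 0.55 × (1−0.15) = 0.05726875
negative: 0.65 × 0.2 × 0.25 × (1−0.25) = 0.024375
P(negative | x) = 0.024375 / 0.08164375 ≈ 0.2986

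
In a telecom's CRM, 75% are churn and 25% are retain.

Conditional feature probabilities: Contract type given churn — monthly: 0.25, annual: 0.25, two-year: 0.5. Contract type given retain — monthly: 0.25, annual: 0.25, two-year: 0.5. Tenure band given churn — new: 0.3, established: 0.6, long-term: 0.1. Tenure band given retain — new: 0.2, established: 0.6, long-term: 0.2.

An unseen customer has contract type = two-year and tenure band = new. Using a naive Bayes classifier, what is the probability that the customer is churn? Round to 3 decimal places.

0.818

churn: 0.75 × 0.5 × 0.3 = 0.1125
retain: 0.25 × 0.5 × 0.2 = 0.025
P(churn | x) = 0.1125 / 0.1375 ≈ 0.818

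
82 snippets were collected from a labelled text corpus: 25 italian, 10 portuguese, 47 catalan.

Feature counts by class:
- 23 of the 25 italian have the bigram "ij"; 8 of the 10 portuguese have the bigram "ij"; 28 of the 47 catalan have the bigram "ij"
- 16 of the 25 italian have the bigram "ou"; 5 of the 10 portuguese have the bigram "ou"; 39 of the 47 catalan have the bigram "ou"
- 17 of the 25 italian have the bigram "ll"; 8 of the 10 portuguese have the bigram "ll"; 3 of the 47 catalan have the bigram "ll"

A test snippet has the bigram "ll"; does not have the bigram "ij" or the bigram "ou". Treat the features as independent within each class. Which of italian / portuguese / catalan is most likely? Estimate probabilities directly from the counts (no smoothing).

italian: (25/82) × (2/25) × (9/25) × (17/25) ≈ 0.00597073
portuguese: (10/82) × (2/10) × (5/10) × (8/10) ≈ 0.0097561
catalan: (47/82) × (19/47) × (8/47) × (3/47) ≈ 0.00251742
Highest score → portuguese.

portuguese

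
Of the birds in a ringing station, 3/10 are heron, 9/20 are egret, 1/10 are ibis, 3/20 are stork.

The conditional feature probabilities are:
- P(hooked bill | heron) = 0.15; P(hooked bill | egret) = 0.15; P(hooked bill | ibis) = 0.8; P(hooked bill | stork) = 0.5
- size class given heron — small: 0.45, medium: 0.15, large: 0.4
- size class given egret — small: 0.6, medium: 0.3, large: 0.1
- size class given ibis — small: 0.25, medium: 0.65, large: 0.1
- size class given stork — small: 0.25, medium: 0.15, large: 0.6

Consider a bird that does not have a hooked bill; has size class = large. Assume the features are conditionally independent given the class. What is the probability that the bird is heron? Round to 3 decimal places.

heron: 0.3 × (1−0.15) × 0.4 = 0.102
egret: 0.45 × (1−0.15) × 0.1 = 0.03825
ibis: 0.1 × (1−0.8) × 0.1 = 0.002
stork: 0.15 × (1−0.5) × 0.6 = 0.045
P(heron | x) = 0.102 / 0.18725 ≈ 0.545

0.545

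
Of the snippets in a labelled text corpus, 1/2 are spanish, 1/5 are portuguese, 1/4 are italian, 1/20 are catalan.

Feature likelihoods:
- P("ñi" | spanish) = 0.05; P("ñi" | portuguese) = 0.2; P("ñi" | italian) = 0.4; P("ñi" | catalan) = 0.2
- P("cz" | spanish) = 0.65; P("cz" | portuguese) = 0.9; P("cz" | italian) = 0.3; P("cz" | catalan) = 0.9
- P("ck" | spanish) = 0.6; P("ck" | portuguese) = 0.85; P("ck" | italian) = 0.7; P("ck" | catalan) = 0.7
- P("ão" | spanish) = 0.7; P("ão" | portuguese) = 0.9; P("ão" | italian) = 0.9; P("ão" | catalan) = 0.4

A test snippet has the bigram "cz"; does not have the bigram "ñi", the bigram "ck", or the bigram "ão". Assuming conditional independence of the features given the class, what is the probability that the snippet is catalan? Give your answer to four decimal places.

0.1378

spanish: 0.5 × (1−0.05) × 0.65 × (1−0.6) × (1−0.7) = 0.03705
portuguese: 0.2 × (1−0.2) × 0.9 × (1−0.85) × (1−0.9) = 0.00216
italian: 0.25 × (1−0.4) × 0.3 × (1−0.7) × (1−0.9) = 0.00135
catalan: 0.05 × (1−0.2) × 0.9 × (1−0.7) × (1−0.4) = 0.00648
P(catalan | x) = 0.00648 / 0.04704 ≈ 0.1378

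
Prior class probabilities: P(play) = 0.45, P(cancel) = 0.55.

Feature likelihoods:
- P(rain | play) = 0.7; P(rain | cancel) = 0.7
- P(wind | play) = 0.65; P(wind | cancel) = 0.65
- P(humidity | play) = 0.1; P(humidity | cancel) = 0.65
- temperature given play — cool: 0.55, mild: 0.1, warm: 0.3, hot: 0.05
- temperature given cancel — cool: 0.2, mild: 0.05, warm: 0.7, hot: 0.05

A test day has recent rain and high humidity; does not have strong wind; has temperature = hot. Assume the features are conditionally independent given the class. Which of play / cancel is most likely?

play: 0.45 × 0.7 × (1−0.65) × 0.1 × 0.05 = 0.00055125
cancel: 0.55 × 0.7 × (1−0.65) × 0.65 × 0.05 = 0.004379375
Highest score → cancel.

cancel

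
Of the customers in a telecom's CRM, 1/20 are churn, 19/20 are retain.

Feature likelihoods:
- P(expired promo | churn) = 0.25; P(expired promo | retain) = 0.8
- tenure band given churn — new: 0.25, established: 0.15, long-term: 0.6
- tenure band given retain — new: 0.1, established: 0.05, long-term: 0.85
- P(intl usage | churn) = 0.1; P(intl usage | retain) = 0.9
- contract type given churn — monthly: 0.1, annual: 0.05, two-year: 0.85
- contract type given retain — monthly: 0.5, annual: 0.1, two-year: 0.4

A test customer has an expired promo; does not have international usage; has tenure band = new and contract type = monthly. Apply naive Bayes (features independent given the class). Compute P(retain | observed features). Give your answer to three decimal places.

0.931

churn: 0.05 × 0.25 × 0.25 × (1−0.1) × 0.1 = 0.00028125
retain: 0.95 × 0.8 × 0.1 × (1−0.9) × 0.5 = 0.0038
P(retain | x) = 0.0038 / 0.00408125 ≈ 0.931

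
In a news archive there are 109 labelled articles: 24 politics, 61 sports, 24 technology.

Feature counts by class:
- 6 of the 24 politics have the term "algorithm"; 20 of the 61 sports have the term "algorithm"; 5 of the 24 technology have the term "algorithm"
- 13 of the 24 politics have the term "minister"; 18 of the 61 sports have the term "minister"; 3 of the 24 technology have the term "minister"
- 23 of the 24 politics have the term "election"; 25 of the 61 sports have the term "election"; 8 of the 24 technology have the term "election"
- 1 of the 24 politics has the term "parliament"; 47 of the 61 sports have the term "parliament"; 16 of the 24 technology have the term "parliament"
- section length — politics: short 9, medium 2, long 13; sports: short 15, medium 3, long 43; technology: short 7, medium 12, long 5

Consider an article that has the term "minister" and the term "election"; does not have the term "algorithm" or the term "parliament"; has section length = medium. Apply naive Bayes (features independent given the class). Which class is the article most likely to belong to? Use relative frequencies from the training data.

politics: (24/109) × (18/24) × (13/24) × (23/24) × (23/24) × (2/24) ≈ 0.00684589
sports: (61/109) × (41/61) × (18/61) × (25/61) × (14/61) × (3/61) ≈ 0.000513452
technology: (24/109) × (19/24) × (3/24) × (8/24) × (8/24) × (12/24) ≈ 0.0012105
Highest score → politics.

politics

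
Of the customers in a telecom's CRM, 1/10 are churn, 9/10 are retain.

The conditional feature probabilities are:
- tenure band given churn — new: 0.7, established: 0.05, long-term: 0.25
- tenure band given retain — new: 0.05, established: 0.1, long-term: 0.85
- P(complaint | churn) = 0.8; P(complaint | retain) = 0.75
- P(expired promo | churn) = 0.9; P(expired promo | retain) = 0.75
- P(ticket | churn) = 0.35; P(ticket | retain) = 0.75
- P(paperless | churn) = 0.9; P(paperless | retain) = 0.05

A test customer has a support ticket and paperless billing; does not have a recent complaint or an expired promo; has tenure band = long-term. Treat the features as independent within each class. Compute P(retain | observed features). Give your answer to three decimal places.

0.919

churn: 0.1 × 0.25 × (1−0.8) × (1−0.9) × 0.35 × 0.9 = 0.0001575
retain: 0.9 × 0.85 × (1−0.75) × (1−0.75) × 0.75 × 0.05 = 0.00179296875
P(retain | x) = 0.00179296875 / 0.00195046875 ≈ 0.919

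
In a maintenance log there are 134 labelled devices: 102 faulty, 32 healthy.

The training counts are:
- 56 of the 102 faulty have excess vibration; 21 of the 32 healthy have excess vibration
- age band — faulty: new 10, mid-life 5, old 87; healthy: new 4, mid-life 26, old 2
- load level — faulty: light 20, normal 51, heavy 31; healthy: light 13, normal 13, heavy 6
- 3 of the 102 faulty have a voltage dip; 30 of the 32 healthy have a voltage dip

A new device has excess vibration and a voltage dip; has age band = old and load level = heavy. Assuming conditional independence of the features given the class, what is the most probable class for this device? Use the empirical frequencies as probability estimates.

faulty

faulty: (102/134) × (56/102) × (87/102) × (31/102) × (3/102) ≈ 0.00318629
healthy: (32/134) × (21/32) × (2/32) × (6/32) × (30/32) ≈ 0.00172174
Highest score → faulty.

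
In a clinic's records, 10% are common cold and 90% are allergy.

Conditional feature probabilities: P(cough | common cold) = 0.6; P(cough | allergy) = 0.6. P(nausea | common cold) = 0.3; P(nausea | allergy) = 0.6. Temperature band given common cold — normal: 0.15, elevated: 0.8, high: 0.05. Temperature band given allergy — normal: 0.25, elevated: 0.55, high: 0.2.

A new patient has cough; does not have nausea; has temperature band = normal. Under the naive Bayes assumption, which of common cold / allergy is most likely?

common cold: 0.1 × 0.6 × (1−0.3) × 0.15 = 0.0063
allergy: 0.9 × 0.6 × (1−0.6) × 0.25 = 0.054
Highest score → allergy.

allergy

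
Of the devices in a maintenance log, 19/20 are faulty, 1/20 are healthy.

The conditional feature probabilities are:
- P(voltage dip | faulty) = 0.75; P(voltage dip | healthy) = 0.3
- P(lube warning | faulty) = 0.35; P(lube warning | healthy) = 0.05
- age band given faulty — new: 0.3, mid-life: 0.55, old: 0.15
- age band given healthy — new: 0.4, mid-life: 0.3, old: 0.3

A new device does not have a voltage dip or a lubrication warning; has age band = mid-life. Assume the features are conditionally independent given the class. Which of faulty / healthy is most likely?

faulty

faulty: 0.95 × (1−0.75) × (1−0.35) × 0.55 = 0.08490625
healthy: 0.05 × (1−0.3) × (1−0.05) × 0.3 = 0.009975
Highest score → faulty.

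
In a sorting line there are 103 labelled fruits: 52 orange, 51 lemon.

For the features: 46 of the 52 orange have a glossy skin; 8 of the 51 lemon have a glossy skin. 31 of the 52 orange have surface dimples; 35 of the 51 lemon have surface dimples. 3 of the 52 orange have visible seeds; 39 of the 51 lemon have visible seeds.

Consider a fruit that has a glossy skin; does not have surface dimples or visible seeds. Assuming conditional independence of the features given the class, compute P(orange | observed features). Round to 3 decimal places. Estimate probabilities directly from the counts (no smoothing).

0.967

orange: (52/103) × (46/52) × (21/52) × (49/52) ≈ 0.169953
lemon: (51/103) × (8/51) × (16/51) × (12/51) ≈ 0.00573342
P(orange | x) = 0.169953 / 0.17568642 ≈ 0.967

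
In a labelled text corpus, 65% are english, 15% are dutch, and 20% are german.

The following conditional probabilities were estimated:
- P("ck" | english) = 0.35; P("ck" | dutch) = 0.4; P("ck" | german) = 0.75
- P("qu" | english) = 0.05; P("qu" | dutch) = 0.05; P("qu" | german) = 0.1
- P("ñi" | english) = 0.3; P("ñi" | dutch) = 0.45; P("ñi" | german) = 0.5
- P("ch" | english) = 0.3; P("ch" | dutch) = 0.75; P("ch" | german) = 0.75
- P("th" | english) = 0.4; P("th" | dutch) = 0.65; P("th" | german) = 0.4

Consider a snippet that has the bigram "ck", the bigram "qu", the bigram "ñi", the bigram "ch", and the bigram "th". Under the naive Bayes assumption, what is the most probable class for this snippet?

german

english: 0.65 × 0.35 × 0.05 × 0.3 × 0.3 × 0.4 = 0.0004095
dutch: 0.15 × 0.4 × 0.05 × 0.45 × 0.75 × 0.65 = 0.000658125
german: 0.2 × 0.75 × 0.1 × 0.5 × 0.75 × 0.4 = 0.00225
Highest score → german.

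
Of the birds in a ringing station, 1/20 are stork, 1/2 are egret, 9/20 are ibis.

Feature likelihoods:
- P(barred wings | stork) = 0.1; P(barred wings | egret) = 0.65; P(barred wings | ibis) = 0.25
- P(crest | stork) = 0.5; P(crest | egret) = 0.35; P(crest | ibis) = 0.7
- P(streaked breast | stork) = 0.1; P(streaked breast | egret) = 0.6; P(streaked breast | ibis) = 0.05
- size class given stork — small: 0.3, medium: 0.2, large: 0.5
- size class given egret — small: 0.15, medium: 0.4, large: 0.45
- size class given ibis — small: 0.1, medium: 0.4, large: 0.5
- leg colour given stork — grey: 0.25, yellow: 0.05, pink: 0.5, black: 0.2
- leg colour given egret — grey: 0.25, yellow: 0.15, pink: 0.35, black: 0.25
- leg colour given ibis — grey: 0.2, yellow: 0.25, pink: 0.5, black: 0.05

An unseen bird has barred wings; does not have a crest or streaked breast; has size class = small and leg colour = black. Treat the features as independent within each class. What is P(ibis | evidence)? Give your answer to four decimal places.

stork: 0.05 × 0.1 × (1−0.5) × (1−0.1) × 0.3 × 0.2 = 0.000135
egret: 0.5 × 0.65 × (1−0.35) × (1−0.6) × 0.15 × 0.25 = 0.00316875
ibis: 0.45 × 0.25 × (1−0.7) × (1−0.05) × 0.1 × 0.05 = 0.0001603125
P(ibis | x) = 0.0001603125 / 0.0034640625 ≈ 0.0463

0.0463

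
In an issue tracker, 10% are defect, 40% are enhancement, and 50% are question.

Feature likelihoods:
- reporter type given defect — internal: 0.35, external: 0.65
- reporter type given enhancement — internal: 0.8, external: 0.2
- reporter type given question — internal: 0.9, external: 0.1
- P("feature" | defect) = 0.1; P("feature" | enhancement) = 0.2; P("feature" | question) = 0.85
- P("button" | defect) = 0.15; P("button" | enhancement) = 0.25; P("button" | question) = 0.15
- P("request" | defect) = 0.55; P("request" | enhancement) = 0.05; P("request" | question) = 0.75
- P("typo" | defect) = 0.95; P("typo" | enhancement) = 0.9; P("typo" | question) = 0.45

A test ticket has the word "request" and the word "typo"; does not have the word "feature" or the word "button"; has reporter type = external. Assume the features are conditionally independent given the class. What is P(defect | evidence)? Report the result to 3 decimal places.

defect: 0.1 × 0.65 × (1−0.1) × (1−0.15) × 0.55 × 0.95 = 0.0259813125
enhancement: 0.4 × 0.2 × (1−0.2) × (1−0.25) × 0.05 × 0.9 = 0.00216
question: 0.5 × 0.1 × (1−0.85) × (1−0.15) × 0.75 × 0.45 = 0.0021515625
P(defect | x) = 0.0259813125 / 0.030292875 ≈ 0.858

0.858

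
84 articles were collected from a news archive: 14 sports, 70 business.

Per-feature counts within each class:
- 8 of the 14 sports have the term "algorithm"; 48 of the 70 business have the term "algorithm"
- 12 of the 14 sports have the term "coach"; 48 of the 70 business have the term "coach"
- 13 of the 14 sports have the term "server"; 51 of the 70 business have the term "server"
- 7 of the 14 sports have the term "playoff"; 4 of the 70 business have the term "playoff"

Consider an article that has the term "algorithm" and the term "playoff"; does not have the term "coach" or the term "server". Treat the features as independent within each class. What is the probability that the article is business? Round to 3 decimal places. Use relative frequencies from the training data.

sports: (14/84) × (8/14) × (2/14) × (1/14) × (7/14) ≈ 0.000485909
business: (70/84) × (48/70) × (22/70) × (19/70) × (4/70) ≈ 0.00278551
P(business | x) = 0.00278551 / 0.003271419 ≈ 0.851

0.851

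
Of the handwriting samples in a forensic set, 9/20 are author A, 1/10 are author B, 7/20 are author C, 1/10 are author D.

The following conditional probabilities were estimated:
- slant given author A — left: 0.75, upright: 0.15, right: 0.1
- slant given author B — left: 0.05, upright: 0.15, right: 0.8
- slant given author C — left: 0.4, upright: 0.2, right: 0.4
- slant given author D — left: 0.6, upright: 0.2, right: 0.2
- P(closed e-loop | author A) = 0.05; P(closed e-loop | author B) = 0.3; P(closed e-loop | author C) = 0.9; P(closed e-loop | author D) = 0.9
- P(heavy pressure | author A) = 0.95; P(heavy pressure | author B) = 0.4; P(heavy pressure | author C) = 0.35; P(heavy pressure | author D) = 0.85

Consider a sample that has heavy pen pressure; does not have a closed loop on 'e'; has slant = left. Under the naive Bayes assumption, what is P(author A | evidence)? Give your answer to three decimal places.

author A: 0.45 × 0.75 × (1−0.05) × 0.95 = 0.30459375
author B: 0.1 × 0.05 × (1−0.3) × 0.4 = 0.0014
author C: 0.35 × 0.4 × (1−0.9) × 0.35 = 0.0049
author D: 0.1 × 0.6 × (1−0.9) × 0.85 = 0.0051
P(author A | x) = 0.30459375 / 0.31599375 ≈ 0.964

0.964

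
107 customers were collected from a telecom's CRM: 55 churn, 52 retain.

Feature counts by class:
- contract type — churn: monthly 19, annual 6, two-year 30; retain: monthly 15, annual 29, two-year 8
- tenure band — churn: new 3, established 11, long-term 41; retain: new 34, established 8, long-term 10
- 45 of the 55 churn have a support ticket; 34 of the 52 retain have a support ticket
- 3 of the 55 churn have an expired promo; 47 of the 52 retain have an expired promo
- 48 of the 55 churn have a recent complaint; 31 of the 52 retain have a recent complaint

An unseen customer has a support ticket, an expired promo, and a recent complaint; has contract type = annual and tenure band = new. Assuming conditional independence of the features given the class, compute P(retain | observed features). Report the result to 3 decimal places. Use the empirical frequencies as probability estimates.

churn: (55/107) × (6/55) × (3/55) × (45/55) × (3/55) × (48/55) ≈ 0.000119128
retain: (52/107) × (29/52) × (34/52) × (34/52) × (47/52) × (31/52) ≈ 0.0624336
P(retain | x) = 0.0624336 / 0.062552728 ≈ 0.998

0.998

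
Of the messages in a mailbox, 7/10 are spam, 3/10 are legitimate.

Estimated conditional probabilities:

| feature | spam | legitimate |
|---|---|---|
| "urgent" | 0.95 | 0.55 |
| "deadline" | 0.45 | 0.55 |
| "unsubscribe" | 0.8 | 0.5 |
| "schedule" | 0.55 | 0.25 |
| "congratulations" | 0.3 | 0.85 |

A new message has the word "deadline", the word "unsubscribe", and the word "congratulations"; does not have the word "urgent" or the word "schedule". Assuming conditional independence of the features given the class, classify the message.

spam: 0.7 × (1−0.95) × 0.45 × 0.8 × (1−0.55) × 0.3 = 0.001701
legitimate: 0.3 × (1−0.55) × 0.55 × 0.5 × (1−0.25) × 0.85 = 0.0236671875
Highest score → legitimate.

legitimate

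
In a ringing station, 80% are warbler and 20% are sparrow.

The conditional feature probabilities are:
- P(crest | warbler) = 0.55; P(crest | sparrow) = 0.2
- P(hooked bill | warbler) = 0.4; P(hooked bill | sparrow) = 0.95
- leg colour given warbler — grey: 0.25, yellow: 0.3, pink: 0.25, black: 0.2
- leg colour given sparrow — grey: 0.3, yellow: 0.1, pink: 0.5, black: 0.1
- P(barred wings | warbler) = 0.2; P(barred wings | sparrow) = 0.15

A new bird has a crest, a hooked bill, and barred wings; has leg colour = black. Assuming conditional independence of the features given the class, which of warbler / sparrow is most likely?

warbler

warbler: 0.8 × 0.55 × 0.4 × 0.2 × 0.2 = 0.00704
sparrow: 0.2 × 0.2 × 0.95 × 0.1 × 0.15 = 0.00057
Highest score → warbler.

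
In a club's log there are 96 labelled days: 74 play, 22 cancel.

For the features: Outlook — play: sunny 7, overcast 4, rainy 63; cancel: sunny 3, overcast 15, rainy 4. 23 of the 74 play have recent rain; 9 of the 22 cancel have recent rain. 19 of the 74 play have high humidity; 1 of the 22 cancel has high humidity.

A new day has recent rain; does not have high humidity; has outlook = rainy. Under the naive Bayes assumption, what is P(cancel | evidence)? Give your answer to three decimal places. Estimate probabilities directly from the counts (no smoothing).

0.097

play: (74/96) × (63/74) × (23/74) × (55/74) ≈ 0.151599
cancel: (22/96) × (4/22) × (9/22) × (21/22) ≈ 0.0162707
P(cancel | x) = 0.0162707 / 0.1678697 ≈ 0.097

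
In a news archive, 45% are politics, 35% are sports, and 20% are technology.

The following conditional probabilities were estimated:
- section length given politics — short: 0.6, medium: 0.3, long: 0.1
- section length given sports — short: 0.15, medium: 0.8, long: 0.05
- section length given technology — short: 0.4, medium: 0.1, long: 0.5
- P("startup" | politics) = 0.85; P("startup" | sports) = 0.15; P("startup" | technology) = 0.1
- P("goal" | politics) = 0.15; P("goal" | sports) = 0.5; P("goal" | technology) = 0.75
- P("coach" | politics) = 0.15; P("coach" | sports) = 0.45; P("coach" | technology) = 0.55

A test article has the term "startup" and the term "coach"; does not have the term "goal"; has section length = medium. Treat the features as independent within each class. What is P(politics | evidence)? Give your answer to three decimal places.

0.601

politics: 0.45 × 0.3 × 0.85 × (1−0.15) × 0.15 = 0.014630625
sports: 0.35 × 0.8 × 0.15 × (1−0.5) × 0.45 = 0.00945
technology: 0.2 × 0.1 × 0.1 × (1−0.75) × 0.55 = 0.000275
P(politics | x) = 0.014630625 / 0.024355625 ≈ 0.601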